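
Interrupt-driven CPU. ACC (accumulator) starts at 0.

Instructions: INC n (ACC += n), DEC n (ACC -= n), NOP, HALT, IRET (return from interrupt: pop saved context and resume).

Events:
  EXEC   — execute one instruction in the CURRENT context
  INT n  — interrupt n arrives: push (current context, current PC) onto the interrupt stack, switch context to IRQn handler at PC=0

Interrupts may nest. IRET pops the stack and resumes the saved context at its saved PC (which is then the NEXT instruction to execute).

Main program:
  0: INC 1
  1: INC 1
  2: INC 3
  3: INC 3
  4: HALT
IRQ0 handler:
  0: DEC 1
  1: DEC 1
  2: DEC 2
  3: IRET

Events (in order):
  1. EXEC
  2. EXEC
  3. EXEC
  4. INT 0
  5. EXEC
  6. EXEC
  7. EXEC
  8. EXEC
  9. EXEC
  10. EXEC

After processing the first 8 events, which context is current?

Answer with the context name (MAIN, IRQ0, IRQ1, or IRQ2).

Event 1 (EXEC): [MAIN] PC=0: INC 1 -> ACC=1
Event 2 (EXEC): [MAIN] PC=1: INC 1 -> ACC=2
Event 3 (EXEC): [MAIN] PC=2: INC 3 -> ACC=5
Event 4 (INT 0): INT 0 arrives: push (MAIN, PC=3), enter IRQ0 at PC=0 (depth now 1)
Event 5 (EXEC): [IRQ0] PC=0: DEC 1 -> ACC=4
Event 6 (EXEC): [IRQ0] PC=1: DEC 1 -> ACC=3
Event 7 (EXEC): [IRQ0] PC=2: DEC 2 -> ACC=1
Event 8 (EXEC): [IRQ0] PC=3: IRET -> resume MAIN at PC=3 (depth now 0)

Answer: MAIN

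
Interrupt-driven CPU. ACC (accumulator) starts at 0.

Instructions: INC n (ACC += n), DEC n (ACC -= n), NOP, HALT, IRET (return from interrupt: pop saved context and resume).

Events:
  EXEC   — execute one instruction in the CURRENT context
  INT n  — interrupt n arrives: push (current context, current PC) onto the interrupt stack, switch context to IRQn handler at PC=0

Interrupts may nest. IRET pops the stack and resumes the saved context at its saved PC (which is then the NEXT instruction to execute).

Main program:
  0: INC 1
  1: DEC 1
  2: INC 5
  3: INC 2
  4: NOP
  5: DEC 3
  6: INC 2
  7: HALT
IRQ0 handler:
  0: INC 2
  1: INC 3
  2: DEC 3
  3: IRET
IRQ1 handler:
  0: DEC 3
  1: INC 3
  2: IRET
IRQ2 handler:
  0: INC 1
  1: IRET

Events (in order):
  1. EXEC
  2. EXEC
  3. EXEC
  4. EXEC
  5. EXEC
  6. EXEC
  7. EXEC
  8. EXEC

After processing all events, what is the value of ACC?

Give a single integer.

Event 1 (EXEC): [MAIN] PC=0: INC 1 -> ACC=1
Event 2 (EXEC): [MAIN] PC=1: DEC 1 -> ACC=0
Event 3 (EXEC): [MAIN] PC=2: INC 5 -> ACC=5
Event 4 (EXEC): [MAIN] PC=3: INC 2 -> ACC=7
Event 5 (EXEC): [MAIN] PC=4: NOP
Event 6 (EXEC): [MAIN] PC=5: DEC 3 -> ACC=4
Event 7 (EXEC): [MAIN] PC=6: INC 2 -> ACC=6
Event 8 (EXEC): [MAIN] PC=7: HALT

Answer: 6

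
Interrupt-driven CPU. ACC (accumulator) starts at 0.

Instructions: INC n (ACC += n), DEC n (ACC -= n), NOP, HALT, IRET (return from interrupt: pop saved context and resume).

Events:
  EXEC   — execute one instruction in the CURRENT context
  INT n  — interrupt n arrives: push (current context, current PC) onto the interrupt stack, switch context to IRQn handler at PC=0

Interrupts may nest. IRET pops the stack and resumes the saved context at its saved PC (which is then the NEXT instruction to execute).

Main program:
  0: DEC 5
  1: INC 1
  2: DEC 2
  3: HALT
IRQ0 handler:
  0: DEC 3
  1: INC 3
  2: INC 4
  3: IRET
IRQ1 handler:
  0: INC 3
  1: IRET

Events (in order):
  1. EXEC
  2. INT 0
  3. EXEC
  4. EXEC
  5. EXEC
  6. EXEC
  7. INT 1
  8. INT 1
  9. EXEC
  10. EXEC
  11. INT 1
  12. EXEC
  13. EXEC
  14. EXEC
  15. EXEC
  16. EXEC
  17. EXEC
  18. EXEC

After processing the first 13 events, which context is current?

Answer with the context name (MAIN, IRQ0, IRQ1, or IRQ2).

Answer: IRQ1

Derivation:
Event 1 (EXEC): [MAIN] PC=0: DEC 5 -> ACC=-5
Event 2 (INT 0): INT 0 arrives: push (MAIN, PC=1), enter IRQ0 at PC=0 (depth now 1)
Event 3 (EXEC): [IRQ0] PC=0: DEC 3 -> ACC=-8
Event 4 (EXEC): [IRQ0] PC=1: INC 3 -> ACC=-5
Event 5 (EXEC): [IRQ0] PC=2: INC 4 -> ACC=-1
Event 6 (EXEC): [IRQ0] PC=3: IRET -> resume MAIN at PC=1 (depth now 0)
Event 7 (INT 1): INT 1 arrives: push (MAIN, PC=1), enter IRQ1 at PC=0 (depth now 1)
Event 8 (INT 1): INT 1 arrives: push (IRQ1, PC=0), enter IRQ1 at PC=0 (depth now 2)
Event 9 (EXEC): [IRQ1] PC=0: INC 3 -> ACC=2
Event 10 (EXEC): [IRQ1] PC=1: IRET -> resume IRQ1 at PC=0 (depth now 1)
Event 11 (INT 1): INT 1 arrives: push (IRQ1, PC=0), enter IRQ1 at PC=0 (depth now 2)
Event 12 (EXEC): [IRQ1] PC=0: INC 3 -> ACC=5
Event 13 (EXEC): [IRQ1] PC=1: IRET -> resume IRQ1 at PC=0 (depth now 1)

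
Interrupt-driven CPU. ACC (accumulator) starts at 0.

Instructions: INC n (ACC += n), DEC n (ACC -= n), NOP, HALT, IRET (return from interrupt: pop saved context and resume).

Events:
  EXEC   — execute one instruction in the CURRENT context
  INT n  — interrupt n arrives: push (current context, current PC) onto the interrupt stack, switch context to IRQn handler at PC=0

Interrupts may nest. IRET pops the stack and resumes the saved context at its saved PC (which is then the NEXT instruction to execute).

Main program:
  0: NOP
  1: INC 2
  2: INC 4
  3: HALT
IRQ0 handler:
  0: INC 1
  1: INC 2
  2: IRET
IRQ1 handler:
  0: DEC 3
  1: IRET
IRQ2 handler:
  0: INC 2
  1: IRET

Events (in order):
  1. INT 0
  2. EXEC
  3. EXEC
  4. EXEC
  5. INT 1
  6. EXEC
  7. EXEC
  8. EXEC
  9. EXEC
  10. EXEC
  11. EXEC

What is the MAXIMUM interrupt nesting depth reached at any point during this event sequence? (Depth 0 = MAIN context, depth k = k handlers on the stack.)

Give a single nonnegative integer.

Answer: 1

Derivation:
Event 1 (INT 0): INT 0 arrives: push (MAIN, PC=0), enter IRQ0 at PC=0 (depth now 1) [depth=1]
Event 2 (EXEC): [IRQ0] PC=0: INC 1 -> ACC=1 [depth=1]
Event 3 (EXEC): [IRQ0] PC=1: INC 2 -> ACC=3 [depth=1]
Event 4 (EXEC): [IRQ0] PC=2: IRET -> resume MAIN at PC=0 (depth now 0) [depth=0]
Event 5 (INT 1): INT 1 arrives: push (MAIN, PC=0), enter IRQ1 at PC=0 (depth now 1) [depth=1]
Event 6 (EXEC): [IRQ1] PC=0: DEC 3 -> ACC=0 [depth=1]
Event 7 (EXEC): [IRQ1] PC=1: IRET -> resume MAIN at PC=0 (depth now 0) [depth=0]
Event 8 (EXEC): [MAIN] PC=0: NOP [depth=0]
Event 9 (EXEC): [MAIN] PC=1: INC 2 -> ACC=2 [depth=0]
Event 10 (EXEC): [MAIN] PC=2: INC 4 -> ACC=6 [depth=0]
Event 11 (EXEC): [MAIN] PC=3: HALT [depth=0]
Max depth observed: 1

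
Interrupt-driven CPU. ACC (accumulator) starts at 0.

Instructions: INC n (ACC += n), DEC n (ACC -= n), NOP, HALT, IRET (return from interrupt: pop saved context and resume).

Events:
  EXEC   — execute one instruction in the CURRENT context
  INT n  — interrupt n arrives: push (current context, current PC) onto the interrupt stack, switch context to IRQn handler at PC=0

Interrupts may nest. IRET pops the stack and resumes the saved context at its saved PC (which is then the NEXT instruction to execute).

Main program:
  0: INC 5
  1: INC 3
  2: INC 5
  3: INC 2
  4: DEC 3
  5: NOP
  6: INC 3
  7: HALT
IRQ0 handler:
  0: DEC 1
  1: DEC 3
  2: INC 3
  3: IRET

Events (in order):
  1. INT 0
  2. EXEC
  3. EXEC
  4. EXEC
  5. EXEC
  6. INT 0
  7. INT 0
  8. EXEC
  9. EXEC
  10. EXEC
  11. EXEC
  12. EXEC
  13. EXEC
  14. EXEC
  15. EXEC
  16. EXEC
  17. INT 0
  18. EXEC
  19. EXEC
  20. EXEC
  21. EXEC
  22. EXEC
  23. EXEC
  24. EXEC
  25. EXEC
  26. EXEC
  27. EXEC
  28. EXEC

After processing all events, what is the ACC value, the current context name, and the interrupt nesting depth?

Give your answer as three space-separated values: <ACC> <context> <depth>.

Answer: 11 MAIN 0

Derivation:
Event 1 (INT 0): INT 0 arrives: push (MAIN, PC=0), enter IRQ0 at PC=0 (depth now 1)
Event 2 (EXEC): [IRQ0] PC=0: DEC 1 -> ACC=-1
Event 3 (EXEC): [IRQ0] PC=1: DEC 3 -> ACC=-4
Event 4 (EXEC): [IRQ0] PC=2: INC 3 -> ACC=-1
Event 5 (EXEC): [IRQ0] PC=3: IRET -> resume MAIN at PC=0 (depth now 0)
Event 6 (INT 0): INT 0 arrives: push (MAIN, PC=0), enter IRQ0 at PC=0 (depth now 1)
Event 7 (INT 0): INT 0 arrives: push (IRQ0, PC=0), enter IRQ0 at PC=0 (depth now 2)
Event 8 (EXEC): [IRQ0] PC=0: DEC 1 -> ACC=-2
Event 9 (EXEC): [IRQ0] PC=1: DEC 3 -> ACC=-5
Event 10 (EXEC): [IRQ0] PC=2: INC 3 -> ACC=-2
Event 11 (EXEC): [IRQ0] PC=3: IRET -> resume IRQ0 at PC=0 (depth now 1)
Event 12 (EXEC): [IRQ0] PC=0: DEC 1 -> ACC=-3
Event 13 (EXEC): [IRQ0] PC=1: DEC 3 -> ACC=-6
Event 14 (EXEC): [IRQ0] PC=2: INC 3 -> ACC=-3
Event 15 (EXEC): [IRQ0] PC=3: IRET -> resume MAIN at PC=0 (depth now 0)
Event 16 (EXEC): [MAIN] PC=0: INC 5 -> ACC=2
Event 17 (INT 0): INT 0 arrives: push (MAIN, PC=1), enter IRQ0 at PC=0 (depth now 1)
Event 18 (EXEC): [IRQ0] PC=0: DEC 1 -> ACC=1
Event 19 (EXEC): [IRQ0] PC=1: DEC 3 -> ACC=-2
Event 20 (EXEC): [IRQ0] PC=2: INC 3 -> ACC=1
Event 21 (EXEC): [IRQ0] PC=3: IRET -> resume MAIN at PC=1 (depth now 0)
Event 22 (EXEC): [MAIN] PC=1: INC 3 -> ACC=4
Event 23 (EXEC): [MAIN] PC=2: INC 5 -> ACC=9
Event 24 (EXEC): [MAIN] PC=3: INC 2 -> ACC=11
Event 25 (EXEC): [MAIN] PC=4: DEC 3 -> ACC=8
Event 26 (EXEC): [MAIN] PC=5: NOP
Event 27 (EXEC): [MAIN] PC=6: INC 3 -> ACC=11
Event 28 (EXEC): [MAIN] PC=7: HALT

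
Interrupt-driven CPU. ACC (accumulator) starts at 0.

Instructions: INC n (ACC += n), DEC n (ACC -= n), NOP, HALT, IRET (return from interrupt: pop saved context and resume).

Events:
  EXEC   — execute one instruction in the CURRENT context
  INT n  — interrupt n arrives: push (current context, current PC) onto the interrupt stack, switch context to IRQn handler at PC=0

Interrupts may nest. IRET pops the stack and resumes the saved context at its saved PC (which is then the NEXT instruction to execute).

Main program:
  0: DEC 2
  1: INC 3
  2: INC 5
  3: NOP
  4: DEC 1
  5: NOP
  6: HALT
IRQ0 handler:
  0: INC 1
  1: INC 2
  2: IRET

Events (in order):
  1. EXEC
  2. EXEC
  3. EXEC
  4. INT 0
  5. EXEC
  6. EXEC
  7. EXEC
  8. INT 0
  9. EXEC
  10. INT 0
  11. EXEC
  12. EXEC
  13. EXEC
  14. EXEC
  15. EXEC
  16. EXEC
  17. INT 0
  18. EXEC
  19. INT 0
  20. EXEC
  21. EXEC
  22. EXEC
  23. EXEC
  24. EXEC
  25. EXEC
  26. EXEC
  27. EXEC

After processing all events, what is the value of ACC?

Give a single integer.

Answer: 20

Derivation:
Event 1 (EXEC): [MAIN] PC=0: DEC 2 -> ACC=-2
Event 2 (EXEC): [MAIN] PC=1: INC 3 -> ACC=1
Event 3 (EXEC): [MAIN] PC=2: INC 5 -> ACC=6
Event 4 (INT 0): INT 0 arrives: push (MAIN, PC=3), enter IRQ0 at PC=0 (depth now 1)
Event 5 (EXEC): [IRQ0] PC=0: INC 1 -> ACC=7
Event 6 (EXEC): [IRQ0] PC=1: INC 2 -> ACC=9
Event 7 (EXEC): [IRQ0] PC=2: IRET -> resume MAIN at PC=3 (depth now 0)
Event 8 (INT 0): INT 0 arrives: push (MAIN, PC=3), enter IRQ0 at PC=0 (depth now 1)
Event 9 (EXEC): [IRQ0] PC=0: INC 1 -> ACC=10
Event 10 (INT 0): INT 0 arrives: push (IRQ0, PC=1), enter IRQ0 at PC=0 (depth now 2)
Event 11 (EXEC): [IRQ0] PC=0: INC 1 -> ACC=11
Event 12 (EXEC): [IRQ0] PC=1: INC 2 -> ACC=13
Event 13 (EXEC): [IRQ0] PC=2: IRET -> resume IRQ0 at PC=1 (depth now 1)
Event 14 (EXEC): [IRQ0] PC=1: INC 2 -> ACC=15
Event 15 (EXEC): [IRQ0] PC=2: IRET -> resume MAIN at PC=3 (depth now 0)
Event 16 (EXEC): [MAIN] PC=3: NOP
Event 17 (INT 0): INT 0 arrives: push (MAIN, PC=4), enter IRQ0 at PC=0 (depth now 1)
Event 18 (EXEC): [IRQ0] PC=0: INC 1 -> ACC=16
Event 19 (INT 0): INT 0 arrives: push (IRQ0, PC=1), enter IRQ0 at PC=0 (depth now 2)
Event 20 (EXEC): [IRQ0] PC=0: INC 1 -> ACC=17
Event 21 (EXEC): [IRQ0] PC=1: INC 2 -> ACC=19
Event 22 (EXEC): [IRQ0] PC=2: IRET -> resume IRQ0 at PC=1 (depth now 1)
Event 23 (EXEC): [IRQ0] PC=1: INC 2 -> ACC=21
Event 24 (EXEC): [IRQ0] PC=2: IRET -> resume MAIN at PC=4 (depth now 0)
Event 25 (EXEC): [MAIN] PC=4: DEC 1 -> ACC=20
Event 26 (EXEC): [MAIN] PC=5: NOP
Event 27 (EXEC): [MAIN] PC=6: HALT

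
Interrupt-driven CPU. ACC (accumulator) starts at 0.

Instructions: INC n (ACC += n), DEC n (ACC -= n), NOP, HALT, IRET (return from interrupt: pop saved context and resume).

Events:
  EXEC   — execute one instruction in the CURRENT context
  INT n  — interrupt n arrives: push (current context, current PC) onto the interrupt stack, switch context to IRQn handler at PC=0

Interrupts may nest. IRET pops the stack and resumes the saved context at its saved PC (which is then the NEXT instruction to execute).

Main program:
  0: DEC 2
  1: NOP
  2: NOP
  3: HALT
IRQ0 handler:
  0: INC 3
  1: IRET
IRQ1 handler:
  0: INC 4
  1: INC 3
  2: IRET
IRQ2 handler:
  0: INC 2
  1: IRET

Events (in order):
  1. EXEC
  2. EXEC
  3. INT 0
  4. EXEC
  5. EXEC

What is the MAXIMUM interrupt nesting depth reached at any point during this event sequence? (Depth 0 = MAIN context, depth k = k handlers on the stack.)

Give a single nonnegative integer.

Answer: 1

Derivation:
Event 1 (EXEC): [MAIN] PC=0: DEC 2 -> ACC=-2 [depth=0]
Event 2 (EXEC): [MAIN] PC=1: NOP [depth=0]
Event 3 (INT 0): INT 0 arrives: push (MAIN, PC=2), enter IRQ0 at PC=0 (depth now 1) [depth=1]
Event 4 (EXEC): [IRQ0] PC=0: INC 3 -> ACC=1 [depth=1]
Event 5 (EXEC): [IRQ0] PC=1: IRET -> resume MAIN at PC=2 (depth now 0) [depth=0]
Max depth observed: 1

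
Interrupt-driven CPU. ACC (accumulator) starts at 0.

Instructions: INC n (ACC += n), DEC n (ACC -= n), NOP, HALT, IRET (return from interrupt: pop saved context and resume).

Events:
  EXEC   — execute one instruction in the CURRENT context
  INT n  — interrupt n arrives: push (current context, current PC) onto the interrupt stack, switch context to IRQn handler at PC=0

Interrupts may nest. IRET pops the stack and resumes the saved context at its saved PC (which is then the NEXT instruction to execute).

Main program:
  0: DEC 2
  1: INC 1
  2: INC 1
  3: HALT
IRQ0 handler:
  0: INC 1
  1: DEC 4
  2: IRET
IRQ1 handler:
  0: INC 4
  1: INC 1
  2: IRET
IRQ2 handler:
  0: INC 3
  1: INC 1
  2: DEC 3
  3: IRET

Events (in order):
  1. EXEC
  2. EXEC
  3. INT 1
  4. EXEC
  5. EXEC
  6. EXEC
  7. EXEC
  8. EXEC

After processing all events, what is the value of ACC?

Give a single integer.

Event 1 (EXEC): [MAIN] PC=0: DEC 2 -> ACC=-2
Event 2 (EXEC): [MAIN] PC=1: INC 1 -> ACC=-1
Event 3 (INT 1): INT 1 arrives: push (MAIN, PC=2), enter IRQ1 at PC=0 (depth now 1)
Event 4 (EXEC): [IRQ1] PC=0: INC 4 -> ACC=3
Event 5 (EXEC): [IRQ1] PC=1: INC 1 -> ACC=4
Event 6 (EXEC): [IRQ1] PC=2: IRET -> resume MAIN at PC=2 (depth now 0)
Event 7 (EXEC): [MAIN] PC=2: INC 1 -> ACC=5
Event 8 (EXEC): [MAIN] PC=3: HALT

Answer: 5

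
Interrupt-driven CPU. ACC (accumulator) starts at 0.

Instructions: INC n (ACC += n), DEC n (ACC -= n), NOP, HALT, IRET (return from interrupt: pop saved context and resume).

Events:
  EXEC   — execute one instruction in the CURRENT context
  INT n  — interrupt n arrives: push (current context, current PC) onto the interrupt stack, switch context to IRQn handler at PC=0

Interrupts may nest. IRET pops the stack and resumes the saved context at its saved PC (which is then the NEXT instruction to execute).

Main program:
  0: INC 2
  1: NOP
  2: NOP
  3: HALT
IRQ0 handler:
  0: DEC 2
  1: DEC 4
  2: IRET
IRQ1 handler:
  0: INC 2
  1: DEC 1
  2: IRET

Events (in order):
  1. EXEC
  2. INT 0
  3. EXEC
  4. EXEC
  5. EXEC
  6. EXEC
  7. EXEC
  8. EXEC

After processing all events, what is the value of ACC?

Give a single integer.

Answer: -4

Derivation:
Event 1 (EXEC): [MAIN] PC=0: INC 2 -> ACC=2
Event 2 (INT 0): INT 0 arrives: push (MAIN, PC=1), enter IRQ0 at PC=0 (depth now 1)
Event 3 (EXEC): [IRQ0] PC=0: DEC 2 -> ACC=0
Event 4 (EXEC): [IRQ0] PC=1: DEC 4 -> ACC=-4
Event 5 (EXEC): [IRQ0] PC=2: IRET -> resume MAIN at PC=1 (depth now 0)
Event 6 (EXEC): [MAIN] PC=1: NOP
Event 7 (EXEC): [MAIN] PC=2: NOP
Event 8 (EXEC): [MAIN] PC=3: HALT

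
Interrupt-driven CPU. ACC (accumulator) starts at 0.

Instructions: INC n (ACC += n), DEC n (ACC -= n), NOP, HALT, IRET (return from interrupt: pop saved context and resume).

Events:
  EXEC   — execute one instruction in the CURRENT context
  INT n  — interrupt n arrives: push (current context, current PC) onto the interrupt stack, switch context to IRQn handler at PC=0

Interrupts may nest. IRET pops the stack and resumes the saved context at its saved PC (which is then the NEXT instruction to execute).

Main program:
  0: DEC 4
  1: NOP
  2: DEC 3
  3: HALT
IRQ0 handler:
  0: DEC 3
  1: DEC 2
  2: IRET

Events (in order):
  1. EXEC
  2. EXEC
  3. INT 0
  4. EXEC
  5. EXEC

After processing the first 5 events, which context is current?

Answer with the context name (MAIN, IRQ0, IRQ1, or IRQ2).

Answer: IRQ0

Derivation:
Event 1 (EXEC): [MAIN] PC=0: DEC 4 -> ACC=-4
Event 2 (EXEC): [MAIN] PC=1: NOP
Event 3 (INT 0): INT 0 arrives: push (MAIN, PC=2), enter IRQ0 at PC=0 (depth now 1)
Event 4 (EXEC): [IRQ0] PC=0: DEC 3 -> ACC=-7
Event 5 (EXEC): [IRQ0] PC=1: DEC 2 -> ACC=-9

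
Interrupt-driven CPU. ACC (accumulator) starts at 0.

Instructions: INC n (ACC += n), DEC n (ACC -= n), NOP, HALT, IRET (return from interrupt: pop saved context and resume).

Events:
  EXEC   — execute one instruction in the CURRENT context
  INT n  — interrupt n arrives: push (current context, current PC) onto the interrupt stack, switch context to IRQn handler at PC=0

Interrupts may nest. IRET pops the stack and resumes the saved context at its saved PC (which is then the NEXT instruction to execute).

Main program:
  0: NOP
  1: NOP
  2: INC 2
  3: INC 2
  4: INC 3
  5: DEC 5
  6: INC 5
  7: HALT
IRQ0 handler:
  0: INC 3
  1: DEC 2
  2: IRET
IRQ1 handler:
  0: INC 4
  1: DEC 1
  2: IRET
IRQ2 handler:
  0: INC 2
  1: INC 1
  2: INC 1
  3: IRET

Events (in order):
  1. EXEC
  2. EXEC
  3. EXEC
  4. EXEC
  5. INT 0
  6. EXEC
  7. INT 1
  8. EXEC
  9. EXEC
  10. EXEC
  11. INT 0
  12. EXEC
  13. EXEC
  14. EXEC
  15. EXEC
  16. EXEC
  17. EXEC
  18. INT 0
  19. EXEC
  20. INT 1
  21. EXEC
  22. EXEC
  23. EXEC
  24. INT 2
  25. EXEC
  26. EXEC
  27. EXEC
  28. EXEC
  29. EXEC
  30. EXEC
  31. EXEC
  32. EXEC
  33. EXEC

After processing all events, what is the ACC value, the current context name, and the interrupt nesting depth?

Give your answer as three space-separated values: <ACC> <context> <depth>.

Event 1 (EXEC): [MAIN] PC=0: NOP
Event 2 (EXEC): [MAIN] PC=1: NOP
Event 3 (EXEC): [MAIN] PC=2: INC 2 -> ACC=2
Event 4 (EXEC): [MAIN] PC=3: INC 2 -> ACC=4
Event 5 (INT 0): INT 0 arrives: push (MAIN, PC=4), enter IRQ0 at PC=0 (depth now 1)
Event 6 (EXEC): [IRQ0] PC=0: INC 3 -> ACC=7
Event 7 (INT 1): INT 1 arrives: push (IRQ0, PC=1), enter IRQ1 at PC=0 (depth now 2)
Event 8 (EXEC): [IRQ1] PC=0: INC 4 -> ACC=11
Event 9 (EXEC): [IRQ1] PC=1: DEC 1 -> ACC=10
Event 10 (EXEC): [IRQ1] PC=2: IRET -> resume IRQ0 at PC=1 (depth now 1)
Event 11 (INT 0): INT 0 arrives: push (IRQ0, PC=1), enter IRQ0 at PC=0 (depth now 2)
Event 12 (EXEC): [IRQ0] PC=0: INC 3 -> ACC=13
Event 13 (EXEC): [IRQ0] PC=1: DEC 2 -> ACC=11
Event 14 (EXEC): [IRQ0] PC=2: IRET -> resume IRQ0 at PC=1 (depth now 1)
Event 15 (EXEC): [IRQ0] PC=1: DEC 2 -> ACC=9
Event 16 (EXEC): [IRQ0] PC=2: IRET -> resume MAIN at PC=4 (depth now 0)
Event 17 (EXEC): [MAIN] PC=4: INC 3 -> ACC=12
Event 18 (INT 0): INT 0 arrives: push (MAIN, PC=5), enter IRQ0 at PC=0 (depth now 1)
Event 19 (EXEC): [IRQ0] PC=0: INC 3 -> ACC=15
Event 20 (INT 1): INT 1 arrives: push (IRQ0, PC=1), enter IRQ1 at PC=0 (depth now 2)
Event 21 (EXEC): [IRQ1] PC=0: INC 4 -> ACC=19
Event 22 (EXEC): [IRQ1] PC=1: DEC 1 -> ACC=18
Event 23 (EXEC): [IRQ1] PC=2: IRET -> resume IRQ0 at PC=1 (depth now 1)
Event 24 (INT 2): INT 2 arrives: push (IRQ0, PC=1), enter IRQ2 at PC=0 (depth now 2)
Event 25 (EXEC): [IRQ2] PC=0: INC 2 -> ACC=20
Event 26 (EXEC): [IRQ2] PC=1: INC 1 -> ACC=21
Event 27 (EXEC): [IRQ2] PC=2: INC 1 -> ACC=22
Event 28 (EXEC): [IRQ2] PC=3: IRET -> resume IRQ0 at PC=1 (depth now 1)
Event 29 (EXEC): [IRQ0] PC=1: DEC 2 -> ACC=20
Event 30 (EXEC): [IRQ0] PC=2: IRET -> resume MAIN at PC=5 (depth now 0)
Event 31 (EXEC): [MAIN] PC=5: DEC 5 -> ACC=15
Event 32 (EXEC): [MAIN] PC=6: INC 5 -> ACC=20
Event 33 (EXEC): [MAIN] PC=7: HALT

Answer: 20 MAIN 0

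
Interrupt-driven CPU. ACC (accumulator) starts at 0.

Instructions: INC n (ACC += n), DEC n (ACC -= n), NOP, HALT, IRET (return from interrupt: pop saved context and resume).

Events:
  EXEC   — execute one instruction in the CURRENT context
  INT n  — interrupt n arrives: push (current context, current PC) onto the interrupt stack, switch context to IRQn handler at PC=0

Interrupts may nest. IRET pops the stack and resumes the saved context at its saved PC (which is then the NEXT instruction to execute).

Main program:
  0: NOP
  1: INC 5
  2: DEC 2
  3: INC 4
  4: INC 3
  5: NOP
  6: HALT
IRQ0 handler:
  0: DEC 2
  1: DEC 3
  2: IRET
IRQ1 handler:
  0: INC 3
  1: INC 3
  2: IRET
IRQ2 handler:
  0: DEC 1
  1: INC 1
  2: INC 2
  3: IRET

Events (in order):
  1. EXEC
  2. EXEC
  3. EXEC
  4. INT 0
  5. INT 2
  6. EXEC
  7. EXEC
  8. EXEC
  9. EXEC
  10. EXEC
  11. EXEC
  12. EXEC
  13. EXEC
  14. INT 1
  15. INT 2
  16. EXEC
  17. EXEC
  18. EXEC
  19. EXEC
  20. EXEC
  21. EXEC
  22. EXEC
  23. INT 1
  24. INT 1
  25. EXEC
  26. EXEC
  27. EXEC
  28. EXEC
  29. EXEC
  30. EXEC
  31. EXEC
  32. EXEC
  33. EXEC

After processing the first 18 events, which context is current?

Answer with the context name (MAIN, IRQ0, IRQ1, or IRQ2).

Event 1 (EXEC): [MAIN] PC=0: NOP
Event 2 (EXEC): [MAIN] PC=1: INC 5 -> ACC=5
Event 3 (EXEC): [MAIN] PC=2: DEC 2 -> ACC=3
Event 4 (INT 0): INT 0 arrives: push (MAIN, PC=3), enter IRQ0 at PC=0 (depth now 1)
Event 5 (INT 2): INT 2 arrives: push (IRQ0, PC=0), enter IRQ2 at PC=0 (depth now 2)
Event 6 (EXEC): [IRQ2] PC=0: DEC 1 -> ACC=2
Event 7 (EXEC): [IRQ2] PC=1: INC 1 -> ACC=3
Event 8 (EXEC): [IRQ2] PC=2: INC 2 -> ACC=5
Event 9 (EXEC): [IRQ2] PC=3: IRET -> resume IRQ0 at PC=0 (depth now 1)
Event 10 (EXEC): [IRQ0] PC=0: DEC 2 -> ACC=3
Event 11 (EXEC): [IRQ0] PC=1: DEC 3 -> ACC=0
Event 12 (EXEC): [IRQ0] PC=2: IRET -> resume MAIN at PC=3 (depth now 0)
Event 13 (EXEC): [MAIN] PC=3: INC 4 -> ACC=4
Event 14 (INT 1): INT 1 arrives: push (MAIN, PC=4), enter IRQ1 at PC=0 (depth now 1)
Event 15 (INT 2): INT 2 arrives: push (IRQ1, PC=0), enter IRQ2 at PC=0 (depth now 2)
Event 16 (EXEC): [IRQ2] PC=0: DEC 1 -> ACC=3
Event 17 (EXEC): [IRQ2] PC=1: INC 1 -> ACC=4
Event 18 (EXEC): [IRQ2] PC=2: INC 2 -> ACC=6

Answer: IRQ2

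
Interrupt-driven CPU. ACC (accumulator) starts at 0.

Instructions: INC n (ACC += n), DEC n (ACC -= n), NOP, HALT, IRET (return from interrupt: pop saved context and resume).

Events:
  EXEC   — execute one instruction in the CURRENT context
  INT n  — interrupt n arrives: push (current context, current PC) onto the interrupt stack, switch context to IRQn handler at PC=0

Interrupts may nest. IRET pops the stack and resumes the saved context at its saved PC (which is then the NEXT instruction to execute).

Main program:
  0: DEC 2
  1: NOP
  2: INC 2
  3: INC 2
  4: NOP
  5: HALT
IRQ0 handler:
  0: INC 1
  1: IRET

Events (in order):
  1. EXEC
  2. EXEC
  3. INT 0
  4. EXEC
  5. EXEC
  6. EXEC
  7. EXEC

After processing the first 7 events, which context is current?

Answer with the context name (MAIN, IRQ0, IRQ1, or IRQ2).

Event 1 (EXEC): [MAIN] PC=0: DEC 2 -> ACC=-2
Event 2 (EXEC): [MAIN] PC=1: NOP
Event 3 (INT 0): INT 0 arrives: push (MAIN, PC=2), enter IRQ0 at PC=0 (depth now 1)
Event 4 (EXEC): [IRQ0] PC=0: INC 1 -> ACC=-1
Event 5 (EXEC): [IRQ0] PC=1: IRET -> resume MAIN at PC=2 (depth now 0)
Event 6 (EXEC): [MAIN] PC=2: INC 2 -> ACC=1
Event 7 (EXEC): [MAIN] PC=3: INC 2 -> ACC=3

Answer: MAIN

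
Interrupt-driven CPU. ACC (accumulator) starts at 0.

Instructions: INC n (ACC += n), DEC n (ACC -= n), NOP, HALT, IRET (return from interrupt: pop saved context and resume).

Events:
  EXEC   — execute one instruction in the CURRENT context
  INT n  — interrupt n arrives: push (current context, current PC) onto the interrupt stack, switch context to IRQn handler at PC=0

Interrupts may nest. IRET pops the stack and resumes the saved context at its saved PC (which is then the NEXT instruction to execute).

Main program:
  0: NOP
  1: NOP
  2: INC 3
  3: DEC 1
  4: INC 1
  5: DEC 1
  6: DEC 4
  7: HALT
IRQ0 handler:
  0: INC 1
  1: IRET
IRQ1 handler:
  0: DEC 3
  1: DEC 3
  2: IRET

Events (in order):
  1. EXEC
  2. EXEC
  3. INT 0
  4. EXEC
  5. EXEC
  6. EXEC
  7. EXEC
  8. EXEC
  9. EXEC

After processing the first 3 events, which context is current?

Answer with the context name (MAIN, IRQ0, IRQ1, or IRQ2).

Event 1 (EXEC): [MAIN] PC=0: NOP
Event 2 (EXEC): [MAIN] PC=1: NOP
Event 3 (INT 0): INT 0 arrives: push (MAIN, PC=2), enter IRQ0 at PC=0 (depth now 1)

Answer: IRQ0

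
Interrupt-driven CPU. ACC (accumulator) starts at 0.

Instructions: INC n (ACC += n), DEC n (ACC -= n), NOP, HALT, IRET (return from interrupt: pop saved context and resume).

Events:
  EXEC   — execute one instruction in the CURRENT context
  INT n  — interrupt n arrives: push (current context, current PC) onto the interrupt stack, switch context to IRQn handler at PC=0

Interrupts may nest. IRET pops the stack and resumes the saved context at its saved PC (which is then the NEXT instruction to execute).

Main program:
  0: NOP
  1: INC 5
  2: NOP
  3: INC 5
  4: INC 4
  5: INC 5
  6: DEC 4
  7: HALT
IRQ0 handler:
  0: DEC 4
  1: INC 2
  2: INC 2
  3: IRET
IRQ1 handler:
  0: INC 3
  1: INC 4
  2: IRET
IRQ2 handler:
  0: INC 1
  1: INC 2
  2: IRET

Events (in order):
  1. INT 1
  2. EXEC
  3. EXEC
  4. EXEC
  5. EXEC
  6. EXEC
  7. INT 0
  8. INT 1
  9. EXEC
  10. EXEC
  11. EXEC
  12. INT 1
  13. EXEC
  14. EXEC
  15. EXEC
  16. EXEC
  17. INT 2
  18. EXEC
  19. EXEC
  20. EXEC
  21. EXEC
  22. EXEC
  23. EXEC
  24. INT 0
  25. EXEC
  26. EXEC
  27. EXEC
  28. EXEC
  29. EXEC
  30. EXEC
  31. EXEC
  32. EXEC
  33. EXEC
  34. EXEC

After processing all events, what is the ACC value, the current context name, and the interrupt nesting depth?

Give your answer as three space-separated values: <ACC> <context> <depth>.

Answer: 39 MAIN 0

Derivation:
Event 1 (INT 1): INT 1 arrives: push (MAIN, PC=0), enter IRQ1 at PC=0 (depth now 1)
Event 2 (EXEC): [IRQ1] PC=0: INC 3 -> ACC=3
Event 3 (EXEC): [IRQ1] PC=1: INC 4 -> ACC=7
Event 4 (EXEC): [IRQ1] PC=2: IRET -> resume MAIN at PC=0 (depth now 0)
Event 5 (EXEC): [MAIN] PC=0: NOP
Event 6 (EXEC): [MAIN] PC=1: INC 5 -> ACC=12
Event 7 (INT 0): INT 0 arrives: push (MAIN, PC=2), enter IRQ0 at PC=0 (depth now 1)
Event 8 (INT 1): INT 1 arrives: push (IRQ0, PC=0), enter IRQ1 at PC=0 (depth now 2)
Event 9 (EXEC): [IRQ1] PC=0: INC 3 -> ACC=15
Event 10 (EXEC): [IRQ1] PC=1: INC 4 -> ACC=19
Event 11 (EXEC): [IRQ1] PC=2: IRET -> resume IRQ0 at PC=0 (depth now 1)
Event 12 (INT 1): INT 1 arrives: push (IRQ0, PC=0), enter IRQ1 at PC=0 (depth now 2)
Event 13 (EXEC): [IRQ1] PC=0: INC 3 -> ACC=22
Event 14 (EXEC): [IRQ1] PC=1: INC 4 -> ACC=26
Event 15 (EXEC): [IRQ1] PC=2: IRET -> resume IRQ0 at PC=0 (depth now 1)
Event 16 (EXEC): [IRQ0] PC=0: DEC 4 -> ACC=22
Event 17 (INT 2): INT 2 arrives: push (IRQ0, PC=1), enter IRQ2 at PC=0 (depth now 2)
Event 18 (EXEC): [IRQ2] PC=0: INC 1 -> ACC=23
Event 19 (EXEC): [IRQ2] PC=1: INC 2 -> ACC=25
Event 20 (EXEC): [IRQ2] PC=2: IRET -> resume IRQ0 at PC=1 (depth now 1)
Event 21 (EXEC): [IRQ0] PC=1: INC 2 -> ACC=27
Event 22 (EXEC): [IRQ0] PC=2: INC 2 -> ACC=29
Event 23 (EXEC): [IRQ0] PC=3: IRET -> resume MAIN at PC=2 (depth now 0)
Event 24 (INT 0): INT 0 arrives: push (MAIN, PC=2), enter IRQ0 at PC=0 (depth now 1)
Event 25 (EXEC): [IRQ0] PC=0: DEC 4 -> ACC=25
Event 26 (EXEC): [IRQ0] PC=1: INC 2 -> ACC=27
Event 27 (EXEC): [IRQ0] PC=2: INC 2 -> ACC=29
Event 28 (EXEC): [IRQ0] PC=3: IRET -> resume MAIN at PC=2 (depth now 0)
Event 29 (EXEC): [MAIN] PC=2: NOP
Event 30 (EXEC): [MAIN] PC=3: INC 5 -> ACC=34
Event 31 (EXEC): [MAIN] PC=4: INC 4 -> ACC=38
Event 32 (EXEC): [MAIN] PC=5: INC 5 -> ACC=43
Event 33 (EXEC): [MAIN] PC=6: DEC 4 -> ACC=39
Event 34 (EXEC): [MAIN] PC=7: HALT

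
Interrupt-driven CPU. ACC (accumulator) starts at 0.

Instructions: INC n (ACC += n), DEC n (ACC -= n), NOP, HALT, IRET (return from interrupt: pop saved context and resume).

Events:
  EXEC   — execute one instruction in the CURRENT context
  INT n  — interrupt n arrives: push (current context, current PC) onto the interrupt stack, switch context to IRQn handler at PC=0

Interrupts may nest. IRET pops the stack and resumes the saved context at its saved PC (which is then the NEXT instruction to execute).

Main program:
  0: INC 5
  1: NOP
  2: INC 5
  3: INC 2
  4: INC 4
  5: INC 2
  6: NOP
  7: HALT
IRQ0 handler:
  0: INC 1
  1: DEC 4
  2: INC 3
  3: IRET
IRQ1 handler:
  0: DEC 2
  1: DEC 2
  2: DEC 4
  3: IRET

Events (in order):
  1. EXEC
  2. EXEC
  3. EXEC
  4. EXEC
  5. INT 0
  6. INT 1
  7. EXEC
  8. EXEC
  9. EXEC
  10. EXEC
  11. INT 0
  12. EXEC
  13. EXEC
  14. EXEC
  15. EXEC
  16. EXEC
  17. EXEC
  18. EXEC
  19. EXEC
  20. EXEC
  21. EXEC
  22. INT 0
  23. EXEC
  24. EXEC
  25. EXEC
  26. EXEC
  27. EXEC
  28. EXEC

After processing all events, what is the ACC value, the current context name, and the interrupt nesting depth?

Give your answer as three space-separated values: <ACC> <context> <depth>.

Answer: 10 MAIN 0

Derivation:
Event 1 (EXEC): [MAIN] PC=0: INC 5 -> ACC=5
Event 2 (EXEC): [MAIN] PC=1: NOP
Event 3 (EXEC): [MAIN] PC=2: INC 5 -> ACC=10
Event 4 (EXEC): [MAIN] PC=3: INC 2 -> ACC=12
Event 5 (INT 0): INT 0 arrives: push (MAIN, PC=4), enter IRQ0 at PC=0 (depth now 1)
Event 6 (INT 1): INT 1 arrives: push (IRQ0, PC=0), enter IRQ1 at PC=0 (depth now 2)
Event 7 (EXEC): [IRQ1] PC=0: DEC 2 -> ACC=10
Event 8 (EXEC): [IRQ1] PC=1: DEC 2 -> ACC=8
Event 9 (EXEC): [IRQ1] PC=2: DEC 4 -> ACC=4
Event 10 (EXEC): [IRQ1] PC=3: IRET -> resume IRQ0 at PC=0 (depth now 1)
Event 11 (INT 0): INT 0 arrives: push (IRQ0, PC=0), enter IRQ0 at PC=0 (depth now 2)
Event 12 (EXEC): [IRQ0] PC=0: INC 1 -> ACC=5
Event 13 (EXEC): [IRQ0] PC=1: DEC 4 -> ACC=1
Event 14 (EXEC): [IRQ0] PC=2: INC 3 -> ACC=4
Event 15 (EXEC): [IRQ0] PC=3: IRET -> resume IRQ0 at PC=0 (depth now 1)
Event 16 (EXEC): [IRQ0] PC=0: INC 1 -> ACC=5
Event 17 (EXEC): [IRQ0] PC=1: DEC 4 -> ACC=1
Event 18 (EXEC): [IRQ0] PC=2: INC 3 -> ACC=4
Event 19 (EXEC): [IRQ0] PC=3: IRET -> resume MAIN at PC=4 (depth now 0)
Event 20 (EXEC): [MAIN] PC=4: INC 4 -> ACC=8
Event 21 (EXEC): [MAIN] PC=5: INC 2 -> ACC=10
Event 22 (INT 0): INT 0 arrives: push (MAIN, PC=6), enter IRQ0 at PC=0 (depth now 1)
Event 23 (EXEC): [IRQ0] PC=0: INC 1 -> ACC=11
Event 24 (EXEC): [IRQ0] PC=1: DEC 4 -> ACC=7
Event 25 (EXEC): [IRQ0] PC=2: INC 3 -> ACC=10
Event 26 (EXEC): [IRQ0] PC=3: IRET -> resume MAIN at PC=6 (depth now 0)
Event 27 (EXEC): [MAIN] PC=6: NOP
Event 28 (EXEC): [MAIN] PC=7: HALT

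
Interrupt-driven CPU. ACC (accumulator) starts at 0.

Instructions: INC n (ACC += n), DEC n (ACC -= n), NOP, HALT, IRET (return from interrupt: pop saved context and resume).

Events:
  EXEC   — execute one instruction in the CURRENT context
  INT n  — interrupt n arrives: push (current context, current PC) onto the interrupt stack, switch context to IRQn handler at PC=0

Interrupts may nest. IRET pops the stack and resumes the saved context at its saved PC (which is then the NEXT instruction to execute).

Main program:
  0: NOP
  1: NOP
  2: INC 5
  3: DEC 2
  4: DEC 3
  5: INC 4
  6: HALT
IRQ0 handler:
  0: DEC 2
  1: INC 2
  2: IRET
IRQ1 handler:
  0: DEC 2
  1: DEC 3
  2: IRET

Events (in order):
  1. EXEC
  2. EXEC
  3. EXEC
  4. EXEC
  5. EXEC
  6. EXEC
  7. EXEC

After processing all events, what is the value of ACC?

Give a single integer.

Event 1 (EXEC): [MAIN] PC=0: NOP
Event 2 (EXEC): [MAIN] PC=1: NOP
Event 3 (EXEC): [MAIN] PC=2: INC 5 -> ACC=5
Event 4 (EXEC): [MAIN] PC=3: DEC 2 -> ACC=3
Event 5 (EXEC): [MAIN] PC=4: DEC 3 -> ACC=0
Event 6 (EXEC): [MAIN] PC=5: INC 4 -> ACC=4
Event 7 (EXEC): [MAIN] PC=6: HALT

Answer: 4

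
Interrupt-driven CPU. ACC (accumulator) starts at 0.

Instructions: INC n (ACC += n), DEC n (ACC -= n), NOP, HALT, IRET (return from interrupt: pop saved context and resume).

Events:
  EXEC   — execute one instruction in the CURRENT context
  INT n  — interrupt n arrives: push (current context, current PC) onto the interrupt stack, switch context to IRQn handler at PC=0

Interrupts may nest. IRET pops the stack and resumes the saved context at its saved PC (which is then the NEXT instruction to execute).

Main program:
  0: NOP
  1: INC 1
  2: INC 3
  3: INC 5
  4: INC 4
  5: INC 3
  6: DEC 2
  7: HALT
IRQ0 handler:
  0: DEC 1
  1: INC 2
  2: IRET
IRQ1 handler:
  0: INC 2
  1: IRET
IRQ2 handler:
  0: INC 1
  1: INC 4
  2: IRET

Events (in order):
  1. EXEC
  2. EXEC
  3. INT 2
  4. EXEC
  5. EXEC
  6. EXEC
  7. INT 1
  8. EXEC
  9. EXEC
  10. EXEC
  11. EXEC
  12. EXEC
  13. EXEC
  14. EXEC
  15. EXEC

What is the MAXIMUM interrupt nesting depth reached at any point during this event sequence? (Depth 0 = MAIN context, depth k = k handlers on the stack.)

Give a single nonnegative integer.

Answer: 1

Derivation:
Event 1 (EXEC): [MAIN] PC=0: NOP [depth=0]
Event 2 (EXEC): [MAIN] PC=1: INC 1 -> ACC=1 [depth=0]
Event 3 (INT 2): INT 2 arrives: push (MAIN, PC=2), enter IRQ2 at PC=0 (depth now 1) [depth=1]
Event 4 (EXEC): [IRQ2] PC=0: INC 1 -> ACC=2 [depth=1]
Event 5 (EXEC): [IRQ2] PC=1: INC 4 -> ACC=6 [depth=1]
Event 6 (EXEC): [IRQ2] PC=2: IRET -> resume MAIN at PC=2 (depth now 0) [depth=0]
Event 7 (INT 1): INT 1 arrives: push (MAIN, PC=2), enter IRQ1 at PC=0 (depth now 1) [depth=1]
Event 8 (EXEC): [IRQ1] PC=0: INC 2 -> ACC=8 [depth=1]
Event 9 (EXEC): [IRQ1] PC=1: IRET -> resume MAIN at PC=2 (depth now 0) [depth=0]
Event 10 (EXEC): [MAIN] PC=2: INC 3 -> ACC=11 [depth=0]
Event 11 (EXEC): [MAIN] PC=3: INC 5 -> ACC=16 [depth=0]
Event 12 (EXEC): [MAIN] PC=4: INC 4 -> ACC=20 [depth=0]
Event 13 (EXEC): [MAIN] PC=5: INC 3 -> ACC=23 [depth=0]
Event 14 (EXEC): [MAIN] PC=6: DEC 2 -> ACC=21 [depth=0]
Event 15 (EXEC): [MAIN] PC=7: HALT [depth=0]
Max depth observed: 1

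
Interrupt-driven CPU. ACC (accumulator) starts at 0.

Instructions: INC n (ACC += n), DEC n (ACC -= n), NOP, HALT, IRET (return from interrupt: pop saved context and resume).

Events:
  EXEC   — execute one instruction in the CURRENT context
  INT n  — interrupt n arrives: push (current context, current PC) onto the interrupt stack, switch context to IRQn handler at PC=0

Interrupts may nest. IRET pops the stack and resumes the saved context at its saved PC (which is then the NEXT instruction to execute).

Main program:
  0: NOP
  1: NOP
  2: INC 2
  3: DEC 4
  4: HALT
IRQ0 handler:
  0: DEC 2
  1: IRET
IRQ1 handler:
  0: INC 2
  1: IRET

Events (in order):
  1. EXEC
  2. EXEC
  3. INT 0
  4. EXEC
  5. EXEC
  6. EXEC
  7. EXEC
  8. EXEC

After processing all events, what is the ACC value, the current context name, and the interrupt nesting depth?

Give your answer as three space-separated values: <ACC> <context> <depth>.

Answer: -4 MAIN 0

Derivation:
Event 1 (EXEC): [MAIN] PC=0: NOP
Event 2 (EXEC): [MAIN] PC=1: NOP
Event 3 (INT 0): INT 0 arrives: push (MAIN, PC=2), enter IRQ0 at PC=0 (depth now 1)
Event 4 (EXEC): [IRQ0] PC=0: DEC 2 -> ACC=-2
Event 5 (EXEC): [IRQ0] PC=1: IRET -> resume MAIN at PC=2 (depth now 0)
Event 6 (EXEC): [MAIN] PC=2: INC 2 -> ACC=0
Event 7 (EXEC): [MAIN] PC=3: DEC 4 -> ACC=-4
Event 8 (EXEC): [MAIN] PC=4: HALT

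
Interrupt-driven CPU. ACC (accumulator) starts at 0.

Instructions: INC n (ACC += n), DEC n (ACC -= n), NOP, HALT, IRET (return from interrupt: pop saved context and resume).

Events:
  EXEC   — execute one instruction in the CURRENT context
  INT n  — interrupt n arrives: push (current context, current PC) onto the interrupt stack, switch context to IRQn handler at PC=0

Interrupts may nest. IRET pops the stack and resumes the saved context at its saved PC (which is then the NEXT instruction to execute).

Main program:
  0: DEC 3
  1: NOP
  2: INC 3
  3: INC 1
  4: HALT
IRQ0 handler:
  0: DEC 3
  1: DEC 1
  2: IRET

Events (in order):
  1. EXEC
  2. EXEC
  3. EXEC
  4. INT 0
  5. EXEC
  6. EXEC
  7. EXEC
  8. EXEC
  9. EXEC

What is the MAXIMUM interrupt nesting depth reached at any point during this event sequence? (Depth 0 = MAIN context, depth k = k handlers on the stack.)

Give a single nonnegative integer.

Answer: 1

Derivation:
Event 1 (EXEC): [MAIN] PC=0: DEC 3 -> ACC=-3 [depth=0]
Event 2 (EXEC): [MAIN] PC=1: NOP [depth=0]
Event 3 (EXEC): [MAIN] PC=2: INC 3 -> ACC=0 [depth=0]
Event 4 (INT 0): INT 0 arrives: push (MAIN, PC=3), enter IRQ0 at PC=0 (depth now 1) [depth=1]
Event 5 (EXEC): [IRQ0] PC=0: DEC 3 -> ACC=-3 [depth=1]
Event 6 (EXEC): [IRQ0] PC=1: DEC 1 -> ACC=-4 [depth=1]
Event 7 (EXEC): [IRQ0] PC=2: IRET -> resume MAIN at PC=3 (depth now 0) [depth=0]
Event 8 (EXEC): [MAIN] PC=3: INC 1 -> ACC=-3 [depth=0]
Event 9 (EXEC): [MAIN] PC=4: HALT [depth=0]
Max depth observed: 1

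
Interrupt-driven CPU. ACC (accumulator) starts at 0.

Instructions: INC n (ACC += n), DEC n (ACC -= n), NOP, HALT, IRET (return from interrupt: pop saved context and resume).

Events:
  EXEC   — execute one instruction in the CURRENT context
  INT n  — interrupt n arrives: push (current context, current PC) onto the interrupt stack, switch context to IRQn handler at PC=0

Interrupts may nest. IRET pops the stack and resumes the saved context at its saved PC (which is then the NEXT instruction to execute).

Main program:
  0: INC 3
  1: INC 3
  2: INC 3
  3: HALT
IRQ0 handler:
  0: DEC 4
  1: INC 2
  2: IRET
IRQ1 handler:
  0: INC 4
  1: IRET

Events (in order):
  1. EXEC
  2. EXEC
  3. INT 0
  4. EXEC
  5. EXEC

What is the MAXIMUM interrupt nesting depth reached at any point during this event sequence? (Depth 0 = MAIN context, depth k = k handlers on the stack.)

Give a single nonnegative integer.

Event 1 (EXEC): [MAIN] PC=0: INC 3 -> ACC=3 [depth=0]
Event 2 (EXEC): [MAIN] PC=1: INC 3 -> ACC=6 [depth=0]
Event 3 (INT 0): INT 0 arrives: push (MAIN, PC=2), enter IRQ0 at PC=0 (depth now 1) [depth=1]
Event 4 (EXEC): [IRQ0] PC=0: DEC 4 -> ACC=2 [depth=1]
Event 5 (EXEC): [IRQ0] PC=1: INC 2 -> ACC=4 [depth=1]
Max depth observed: 1

Answer: 1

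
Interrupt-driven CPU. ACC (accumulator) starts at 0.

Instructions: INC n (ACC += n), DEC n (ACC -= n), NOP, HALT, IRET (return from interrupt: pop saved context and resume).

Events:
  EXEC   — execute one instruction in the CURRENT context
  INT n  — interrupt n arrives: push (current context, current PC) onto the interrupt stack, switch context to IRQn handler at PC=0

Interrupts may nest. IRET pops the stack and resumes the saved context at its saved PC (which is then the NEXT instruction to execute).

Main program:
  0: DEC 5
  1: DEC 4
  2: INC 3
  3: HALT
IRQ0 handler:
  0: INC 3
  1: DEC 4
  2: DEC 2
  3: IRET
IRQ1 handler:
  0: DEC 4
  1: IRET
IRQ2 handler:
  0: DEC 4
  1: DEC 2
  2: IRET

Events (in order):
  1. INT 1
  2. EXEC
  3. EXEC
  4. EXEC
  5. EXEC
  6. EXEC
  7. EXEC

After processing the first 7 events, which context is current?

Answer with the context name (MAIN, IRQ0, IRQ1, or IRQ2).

Event 1 (INT 1): INT 1 arrives: push (MAIN, PC=0), enter IRQ1 at PC=0 (depth now 1)
Event 2 (EXEC): [IRQ1] PC=0: DEC 4 -> ACC=-4
Event 3 (EXEC): [IRQ1] PC=1: IRET -> resume MAIN at PC=0 (depth now 0)
Event 4 (EXEC): [MAIN] PC=0: DEC 5 -> ACC=-9
Event 5 (EXEC): [MAIN] PC=1: DEC 4 -> ACC=-13
Event 6 (EXEC): [MAIN] PC=2: INC 3 -> ACC=-10
Event 7 (EXEC): [MAIN] PC=3: HALT

Answer: MAIN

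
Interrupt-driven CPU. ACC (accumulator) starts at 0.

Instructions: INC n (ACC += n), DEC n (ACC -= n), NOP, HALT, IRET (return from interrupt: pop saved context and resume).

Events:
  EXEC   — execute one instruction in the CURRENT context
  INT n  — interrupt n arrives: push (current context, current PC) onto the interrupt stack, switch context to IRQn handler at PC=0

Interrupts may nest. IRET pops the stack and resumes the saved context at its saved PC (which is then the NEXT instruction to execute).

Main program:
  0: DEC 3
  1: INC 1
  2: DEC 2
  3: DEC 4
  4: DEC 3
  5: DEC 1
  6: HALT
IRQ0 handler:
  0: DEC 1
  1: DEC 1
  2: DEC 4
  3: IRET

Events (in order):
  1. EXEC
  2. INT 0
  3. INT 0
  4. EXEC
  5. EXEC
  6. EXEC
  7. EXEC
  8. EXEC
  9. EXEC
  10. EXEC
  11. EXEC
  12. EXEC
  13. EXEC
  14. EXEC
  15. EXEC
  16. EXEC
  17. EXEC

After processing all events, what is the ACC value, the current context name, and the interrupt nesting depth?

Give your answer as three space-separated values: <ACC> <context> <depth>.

Answer: -24 MAIN 0

Derivation:
Event 1 (EXEC): [MAIN] PC=0: DEC 3 -> ACC=-3
Event 2 (INT 0): INT 0 arrives: push (MAIN, PC=1), enter IRQ0 at PC=0 (depth now 1)
Event 3 (INT 0): INT 0 arrives: push (IRQ0, PC=0), enter IRQ0 at PC=0 (depth now 2)
Event 4 (EXEC): [IRQ0] PC=0: DEC 1 -> ACC=-4
Event 5 (EXEC): [IRQ0] PC=1: DEC 1 -> ACC=-5
Event 6 (EXEC): [IRQ0] PC=2: DEC 4 -> ACC=-9
Event 7 (EXEC): [IRQ0] PC=3: IRET -> resume IRQ0 at PC=0 (depth now 1)
Event 8 (EXEC): [IRQ0] PC=0: DEC 1 -> ACC=-10
Event 9 (EXEC): [IRQ0] PC=1: DEC 1 -> ACC=-11
Event 10 (EXEC): [IRQ0] PC=2: DEC 4 -> ACC=-15
Event 11 (EXEC): [IRQ0] PC=3: IRET -> resume MAIN at PC=1 (depth now 0)
Event 12 (EXEC): [MAIN] PC=1: INC 1 -> ACC=-14
Event 13 (EXEC): [MAIN] PC=2: DEC 2 -> ACC=-16
Event 14 (EXEC): [MAIN] PC=3: DEC 4 -> ACC=-20
Event 15 (EXEC): [MAIN] PC=4: DEC 3 -> ACC=-23
Event 16 (EXEC): [MAIN] PC=5: DEC 1 -> ACC=-24
Event 17 (EXEC): [MAIN] PC=6: HALT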